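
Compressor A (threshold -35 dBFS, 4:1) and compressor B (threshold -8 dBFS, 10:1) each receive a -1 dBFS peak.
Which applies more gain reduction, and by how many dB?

A: GR = 34 − 34/4 = 25.5 dB.
B: GR = 7 − 7/10 = 6.3 dB.
A reduces 19.2 dB more.

A, by 19.2 dB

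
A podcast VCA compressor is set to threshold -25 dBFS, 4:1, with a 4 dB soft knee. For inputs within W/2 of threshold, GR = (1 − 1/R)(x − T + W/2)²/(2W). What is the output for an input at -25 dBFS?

x − T + W/2 = -25 − (-25) + 2 = 2.
GR = (1 − 1/4) × 2² / 8 = 0.75 × 4 / 8 = 0.375 dB.
Output = -25 − 0.375 = -25.375 dBFS.

-25.375 dBFS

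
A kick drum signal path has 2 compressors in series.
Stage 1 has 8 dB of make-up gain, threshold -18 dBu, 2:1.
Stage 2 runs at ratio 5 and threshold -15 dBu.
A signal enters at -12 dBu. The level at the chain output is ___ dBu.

Stage 1: overshoot 6 dB → 6/2 = 3 dB → -15 dBu; +8 dB make-up → -7 dBu.
Stage 2: overshoot 8 dB → 8/5 = 1.6 dB → -13.4 dBu.

-13.4 dBu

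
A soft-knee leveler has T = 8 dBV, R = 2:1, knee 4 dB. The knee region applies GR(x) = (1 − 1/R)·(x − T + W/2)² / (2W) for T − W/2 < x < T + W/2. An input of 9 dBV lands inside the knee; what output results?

8.4375 dBV

x − T + W/2 = 9 − 8 + 2 = 3.
GR = (1 − 1/2) × 3² / 8 = 0.5 × 9 / 8 = 0.5625 dB.
Output = 9 − 0.5625 = 8.4375 dBV.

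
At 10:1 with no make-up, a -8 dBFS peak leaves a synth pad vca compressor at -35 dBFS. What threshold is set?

-38 dBFS

Input is 30 dB above T (since output overshoot × R = input overshoot: (-35 − T)·10 = -8 − T gives T = -38 dBFS).
Check: -38 + (-8 − (-38))/10 = -38 + 3 = -35 dBFS. ✓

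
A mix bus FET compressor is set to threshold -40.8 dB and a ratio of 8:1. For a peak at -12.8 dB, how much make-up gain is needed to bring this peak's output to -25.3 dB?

Without make-up, output = threshold + overshoot/8 = -40.8 + 3.5 = -37.3 dB.
Gap to target: 12 dB.

12 dB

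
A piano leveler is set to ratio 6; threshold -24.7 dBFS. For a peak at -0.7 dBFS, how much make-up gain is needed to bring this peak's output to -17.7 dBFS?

3 dB

Overshoot 24 dB → 24/6 = 4 dB after compression, so the compressed level is -24.7 + 4 = -20.7 dBFS.
Make-up = target − compressed = -17.7 − (-20.7) = 3 dB.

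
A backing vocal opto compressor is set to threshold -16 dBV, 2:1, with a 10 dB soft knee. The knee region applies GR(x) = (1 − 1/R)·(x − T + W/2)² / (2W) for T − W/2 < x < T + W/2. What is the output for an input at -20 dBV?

-20.025 dBV

x − T + W/2 = -20 − (-16) + 5 = 1.
GR = (1 − 1/2) × 1² / 20 = 0.5 × 1 / 20 = 0.025 dB.
Output = -20 − 0.025 = -20.025 dBV.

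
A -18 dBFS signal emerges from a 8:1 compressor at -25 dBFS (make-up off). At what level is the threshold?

-26 dBFS

Input is 8 dB above T (since output overshoot × R = input overshoot: (-25 − T)·8 = -18 − T gives T = -26 dBFS).
Check: -26 + (-18 − (-26))/8 = -26 + 1 = -25 dBFS. ✓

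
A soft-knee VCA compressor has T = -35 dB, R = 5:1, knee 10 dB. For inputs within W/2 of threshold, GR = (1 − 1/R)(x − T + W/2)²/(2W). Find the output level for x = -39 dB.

-39.04 dB

x − T + W/2 = -39 − (-35) + 5 = 1.
GR = (1 − 1/5) × 1² / 20 = 0.8 × 1 / 20 = 0.04 dB.
Output = -39 − 0.04 = -39.04 dB.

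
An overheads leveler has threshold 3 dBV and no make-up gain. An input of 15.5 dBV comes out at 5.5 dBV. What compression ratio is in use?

5:1

Input overshoot = 15.5 − 3 = 12.5 dB; output overshoot = 5.5 − 3 = 2.5 dB.
Ratio = 12.5 / 2.5 = 5.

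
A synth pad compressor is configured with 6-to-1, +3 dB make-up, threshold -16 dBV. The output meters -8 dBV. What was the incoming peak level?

14 dBV

Remove make-up: -8 − 3 = -11 dBV.
That's 5 dB above the -16 dBV threshold.
Input overshoot = R × output overshoot = 30 dB → input = -16 + 30 = 14 dBV.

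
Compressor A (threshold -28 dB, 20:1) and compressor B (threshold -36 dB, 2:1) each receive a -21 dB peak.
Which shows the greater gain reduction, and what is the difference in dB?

A: 7 dB over, compressed to 0.35 dB over, so 6.65 dB of GR.
B: 15 dB over, compressed to 7.5 dB over, so 7.5 dB of GR.
B reduces 0.85 dB more.

B, by 0.85 dB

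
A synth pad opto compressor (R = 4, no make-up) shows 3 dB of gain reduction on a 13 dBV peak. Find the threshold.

9 dBV

Let T be the threshold. Output overshoot = (input overshoot)/R, so 10 − T = (13 − T)/4.
4·(10 − T) = 13 − T → 3·T = 40 − 13 = 27.
T = 27/3 = 9 dBV.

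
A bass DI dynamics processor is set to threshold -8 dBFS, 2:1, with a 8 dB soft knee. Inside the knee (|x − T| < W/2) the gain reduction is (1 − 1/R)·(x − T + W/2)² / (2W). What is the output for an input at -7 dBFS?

-7.78125 dBFS

x − T + W/2 = -7 − (-8) + 4 = 5.
GR = (1 − 1/2) × 5² / 16 = 0.5 × 25 / 16 = 0.78125 dB.
Output = -7 − 0.78125 = -7.78125 dBFS.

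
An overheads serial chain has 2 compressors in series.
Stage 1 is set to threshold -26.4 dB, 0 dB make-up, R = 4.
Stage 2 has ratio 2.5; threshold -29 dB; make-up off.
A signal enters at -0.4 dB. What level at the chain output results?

-25.36 dB

Stage 1: 26 dB above -26.4 dB, reduced 4:1 to 6.5 dB above → -19.9 dB.
Stage 2: overshoot 9.1 dB → 9.1/2.5 = 3.64 dB → -25.36 dB.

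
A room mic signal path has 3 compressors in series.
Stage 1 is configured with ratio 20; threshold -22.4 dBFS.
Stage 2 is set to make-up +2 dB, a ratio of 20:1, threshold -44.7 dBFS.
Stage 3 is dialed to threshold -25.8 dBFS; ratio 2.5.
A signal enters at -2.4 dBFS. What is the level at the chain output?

Stage 1: overshoot 20 dB → 20/20 = 1 dB → -21.4 dBFS.
Stage 2: -21.4 dBFS is 23.3 dB over -44.7 dBFS; at 20:1 that becomes 1.165 dB over, giving -43.535 dBFS; +2 dB make-up → -41.535 dBFS.
Stage 3: -41.535 dBFS is at or below the -25.8 dBFS threshold — no compression; output -41.535 dBFS.

-41.535 dBFS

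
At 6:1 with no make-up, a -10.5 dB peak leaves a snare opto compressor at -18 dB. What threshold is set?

Gain reduction = -10.5 − (-18) = 7.5 dB; output overshoot = GR / (R − 1) = 7.5 / 5 = 1.5 dB.
Threshold = output − output overshoot = -18 − 1.5 = -19.5 dB.

-19.5 dB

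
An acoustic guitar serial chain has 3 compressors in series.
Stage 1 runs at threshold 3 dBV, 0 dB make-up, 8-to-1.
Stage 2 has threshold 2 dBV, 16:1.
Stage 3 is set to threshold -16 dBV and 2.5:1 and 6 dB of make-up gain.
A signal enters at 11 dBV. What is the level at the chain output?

Stage 1: overshoot 8 dB → 8/8 = 1 dB → 4 dBV.
Stage 2: 4 dBV is 2 dB over 2 dBV; at 16:1 that becomes 0.125 dB over, giving 2.125 dBV.
Stage 3: 18.125 dB above -16 dBV, reduced 2.5:1 to 7.25 dB above → -8.75 dBV; +6 dB make-up → -2.75 dBV.

-2.75 dBV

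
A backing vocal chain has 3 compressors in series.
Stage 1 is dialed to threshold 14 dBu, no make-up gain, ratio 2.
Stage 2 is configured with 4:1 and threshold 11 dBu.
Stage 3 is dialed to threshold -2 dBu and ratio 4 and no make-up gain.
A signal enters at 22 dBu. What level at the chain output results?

1.6875 dBu

Stage 1: 8 dB above 14 dBu, reduced 2:1 to 4 dB above → 18 dBu.
Stage 2: overshoot 7 dB → 7/4 = 1.75 dB → 12.75 dBu.
Stage 3: 12.75 dBu is 14.75 dB over -2 dBu; at 4:1 that becomes 3.6875 dB over, giving 1.6875 dBu.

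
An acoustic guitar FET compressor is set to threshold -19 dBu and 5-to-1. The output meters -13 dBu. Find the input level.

Post-compression overshoot = -13 − (-19) = 6 dB.
Undo the ratio: input overshoot = 6 × 5 = 30 dB, giving input = 11 dBu.

11 dBu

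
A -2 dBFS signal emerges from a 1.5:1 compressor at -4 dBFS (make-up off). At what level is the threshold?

Let T be the threshold. Output overshoot = (input overshoot)/R, so -4 − T = (-2 − T)/1.5.
1.5·(-4 − T) = -2 − T → 0.5·T = -6 − (-2) = -4.
T = -4/0.5 = -8 dBFS.

-8 dBFS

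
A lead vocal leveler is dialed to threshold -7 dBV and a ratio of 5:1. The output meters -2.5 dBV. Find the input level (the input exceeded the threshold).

15.5 dBV

The compressed level sits -2.5 − (-7) = 4.5 dB over threshold.
Undo the ratio: input overshoot = 4.5 × 5 = 22.5 dB, giving input = 15.5 dBV.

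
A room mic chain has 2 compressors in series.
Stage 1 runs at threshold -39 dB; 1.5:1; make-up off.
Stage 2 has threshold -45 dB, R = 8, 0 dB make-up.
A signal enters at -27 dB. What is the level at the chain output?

Stage 1: overshoot 12 dB → 12/1.5 = 8 dB → -31 dB.
Stage 2: overshoot 14 dB → 14/8 = 1.75 dB → -43.25 dB.

-43.25 dB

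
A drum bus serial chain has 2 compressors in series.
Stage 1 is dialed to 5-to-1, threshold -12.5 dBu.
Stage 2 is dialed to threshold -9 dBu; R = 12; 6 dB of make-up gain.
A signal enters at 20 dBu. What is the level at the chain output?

-2.75 dBu

Stage 1: overshoot 32.5 dB → 32.5/5 = 6.5 dB → -6 dBu.
Stage 2: overshoot 3 dB → 3/12 = 0.25 dB → -8.75 dBu; +6 dB make-up → -2.75 dBu.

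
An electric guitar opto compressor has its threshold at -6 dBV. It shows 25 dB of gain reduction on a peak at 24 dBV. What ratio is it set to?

Input overshoot = 24 − (-6) = 30 dB.
Output overshoot = 30 − 25 = 5 dB.
Ratio = input overshoot / output overshoot = 30 / 5 = 6.

6:1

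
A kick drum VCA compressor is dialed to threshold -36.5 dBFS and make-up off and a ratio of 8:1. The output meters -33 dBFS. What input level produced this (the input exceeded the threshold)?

The compressed level sits -33 − (-36.5) = 3.5 dB over threshold.
Before 8:1 compression the overshoot was 3.5 × 8 = 28 dB, so input = -36.5 + 28 = -8.5 dBFS.

-8.5 dBFS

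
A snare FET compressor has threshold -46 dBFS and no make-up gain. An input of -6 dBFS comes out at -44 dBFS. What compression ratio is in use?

20:1

Input overshoot = -6 − (-46) = 40 dB; output overshoot = -44 − (-46) = 2 dB.
Ratio = 40 / 2 = 20.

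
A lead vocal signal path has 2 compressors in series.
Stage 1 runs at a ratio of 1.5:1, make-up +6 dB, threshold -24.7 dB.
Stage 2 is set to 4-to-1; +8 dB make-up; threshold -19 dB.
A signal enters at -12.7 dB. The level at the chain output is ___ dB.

Stage 1: -12.7 dB is 12 dB over -24.7 dB; at 1.5:1 that becomes 8 dB over, giving -16.7 dB; +6 dB make-up → -10.7 dB.
Stage 2: overshoot 8.3 dB → 8.3/4 = 2.075 dB → -16.925 dB; +8 dB make-up → -8.925 dB.

-8.925 dB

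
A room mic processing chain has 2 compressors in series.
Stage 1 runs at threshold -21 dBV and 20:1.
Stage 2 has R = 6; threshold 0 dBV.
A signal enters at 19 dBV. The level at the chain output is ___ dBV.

-19 dBV

Stage 1: 40 dB above -21 dBV, reduced 20:1 to 2 dB above → -19 dBV.
Stage 2: below threshold (-19 ≤ 0); passes unchanged; output -19 dBV.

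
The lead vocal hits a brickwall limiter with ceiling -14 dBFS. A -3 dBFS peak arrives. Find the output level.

-14 dBFS

At ∞:1, everything above -14 dBFS is held at the ceiling.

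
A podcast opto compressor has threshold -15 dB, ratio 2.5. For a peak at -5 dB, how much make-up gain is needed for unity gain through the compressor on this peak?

6 dB

The peak compresses to -15 + 10/2.5 = -11 dB.
To reach -5 dB requires -5 − (-11) = 6 dB of make-up.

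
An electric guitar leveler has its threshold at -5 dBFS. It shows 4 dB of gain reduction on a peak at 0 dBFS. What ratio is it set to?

Input overshoot = 0 − (-5) = 5 dB.
Output overshoot = 5 − 4 = 1 dB.
Ratio = input overshoot / output overshoot = 5 / 1 = 5.

5:1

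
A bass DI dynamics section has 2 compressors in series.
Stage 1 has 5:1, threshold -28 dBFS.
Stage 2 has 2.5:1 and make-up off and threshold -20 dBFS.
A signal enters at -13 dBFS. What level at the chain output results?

Stage 1: 15 dB above -28 dBFS, reduced 5:1 to 3 dB above → -25 dBFS.
Stage 2: -25 dBFS ≤ -20 dBFS, so stage 2 doesn't engage; output -25 dBFS.

-25 dBFS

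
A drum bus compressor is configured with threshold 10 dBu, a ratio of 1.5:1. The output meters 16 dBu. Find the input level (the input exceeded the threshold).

19 dBu

That's 6 dB above the 10 dBu threshold.
Undo the ratio: input overshoot = 6 × 1.5 = 9 dB, giving input = 19 dBu.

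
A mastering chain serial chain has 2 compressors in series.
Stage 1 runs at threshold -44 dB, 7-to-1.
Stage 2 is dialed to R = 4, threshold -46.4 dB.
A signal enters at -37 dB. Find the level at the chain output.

Stage 1: -37 dB is 7 dB over -44 dB; at 7:1 that becomes 1 dB over, giving -43 dB.
Stage 2: 3.4 dB above -46.4 dB, reduced 4:1 to 0.85 dB above → -45.55 dB.

-45.55 dB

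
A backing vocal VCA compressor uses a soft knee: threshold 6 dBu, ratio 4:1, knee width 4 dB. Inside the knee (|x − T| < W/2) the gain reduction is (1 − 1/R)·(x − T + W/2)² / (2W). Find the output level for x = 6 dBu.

x − T + W/2 = 6 − 6 + 2 = 2.
GR = (1 − 1/4) × 2² / 8 = 0.75 × 4 / 8 = 0.375 dB.
Output = 6 − 0.375 = 5.625 dBu.

5.625 dBu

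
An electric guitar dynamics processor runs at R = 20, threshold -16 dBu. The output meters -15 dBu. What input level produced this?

4 dBu

The compressed level sits -15 − (-16) = 1 dB over threshold.
Undo the ratio: input overshoot = 1 × 20 = 20 dB, giving input = 4 dBu.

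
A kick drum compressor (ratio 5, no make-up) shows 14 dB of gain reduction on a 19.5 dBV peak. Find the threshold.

2 dBV

Input is 17.5 dB above T (since output overshoot × R = input overshoot: (5.5 − T)·5 = 19.5 − T gives T = 2 dBV).
Check: 2 + (19.5 − 2)/5 = 2 + 3.5 = 5.5 dBV. ✓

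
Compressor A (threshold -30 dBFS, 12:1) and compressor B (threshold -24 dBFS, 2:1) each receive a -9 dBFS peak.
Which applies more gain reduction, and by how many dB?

A, by 11.75 dB

A: overshoot 21 dB → output overshoot 1.75 dB → GR 19.25 dB.
B: overshoot 15 dB → output overshoot 7.5 dB → GR 7.5 dB.
A applies 11.75 dB more gain reduction.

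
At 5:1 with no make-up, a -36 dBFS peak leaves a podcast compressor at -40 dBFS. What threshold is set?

Input is 5 dB above T (since output overshoot × R = input overshoot: (-40 − T)·5 = -36 − T gives T = -41 dBFS).
Check: -41 + (-36 − (-41))/5 = -41 + 1 = -40 dBFS. ✓

-41 dBFS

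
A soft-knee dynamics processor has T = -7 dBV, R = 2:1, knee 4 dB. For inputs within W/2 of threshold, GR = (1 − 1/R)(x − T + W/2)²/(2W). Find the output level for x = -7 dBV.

x − T + W/2 = -7 − (-7) + 2 = 2.
GR = (1 − 1/2) × 2² / 8 = 0.5 × 4 / 8 = 0.25 dB.
Output = -7 − 0.25 = -7.25 dBV.

-7.25 dBV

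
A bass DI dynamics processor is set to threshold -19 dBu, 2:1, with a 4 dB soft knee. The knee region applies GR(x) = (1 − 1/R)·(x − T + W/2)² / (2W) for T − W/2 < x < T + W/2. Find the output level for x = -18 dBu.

-18.5625 dBu

x − T + W/2 = -18 − (-19) + 2 = 3.
GR = (1 − 1/2) × 3² / 8 = 0.5 × 9 / 8 = 0.5625 dB.
Output = -18 − 0.5625 = -18.5625 dBu.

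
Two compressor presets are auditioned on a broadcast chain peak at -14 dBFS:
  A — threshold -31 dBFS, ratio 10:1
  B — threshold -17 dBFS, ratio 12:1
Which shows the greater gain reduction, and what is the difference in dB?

A: GR = 17 − 17/10 = 15.3 dB.
B: GR = 3 − 3/12 = 2.75 dB.
A applies 12.55 dB more gain reduction.

A, by 12.55 dB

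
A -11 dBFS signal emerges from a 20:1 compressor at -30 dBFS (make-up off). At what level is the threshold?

-31 dBFS

Input is 20 dB above T (since output overshoot × R = input overshoot: (-30 − T)·20 = -11 − T gives T = -31 dBFS).
Check: -31 + (-11 − (-31))/20 = -31 + 1 = -30 dBFS. ✓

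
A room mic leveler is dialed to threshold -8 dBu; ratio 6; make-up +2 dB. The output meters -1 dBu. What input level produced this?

Remove make-up: -1 − 2 = -3 dBu.
That's 5 dB above the -8 dBu threshold.
Undo the ratio: input overshoot = 5 × 6 = 30 dB, giving input = 22 dBu.

22 dBu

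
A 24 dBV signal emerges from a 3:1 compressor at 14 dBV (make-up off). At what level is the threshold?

Input is 15 dB above T (since output overshoot × R = input overshoot: (14 − T)·3 = 24 − T gives T = 9 dBV).
Check: 9 + (24 − 9)/3 = 9 + 5 = 14 dBV. ✓

9 dBV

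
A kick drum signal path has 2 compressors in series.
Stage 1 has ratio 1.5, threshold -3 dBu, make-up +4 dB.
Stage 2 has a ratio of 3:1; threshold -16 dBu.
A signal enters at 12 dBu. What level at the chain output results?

Stage 1: 15 dB above -3 dBu, reduced 1.5:1 to 10 dB above → 7 dBu; +4 dB make-up → 11 dBu.
Stage 2: 11 dBu is 27 dB over -16 dBu; at 3:1 that becomes 9 dB over, giving -7 dBu.

-7 dBu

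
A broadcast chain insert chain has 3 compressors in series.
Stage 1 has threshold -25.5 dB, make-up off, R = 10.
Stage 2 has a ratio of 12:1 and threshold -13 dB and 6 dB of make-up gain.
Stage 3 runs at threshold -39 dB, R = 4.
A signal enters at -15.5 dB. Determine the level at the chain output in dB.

Stage 1: -15.5 dB is 10 dB over -25.5 dB; at 10:1 that becomes 1 dB over, giving -24.5 dB.
Stage 2: -24.5 dB is at or below the -13 dB threshold — no compression; make-up brings it to -18.5 dB.
Stage 3: 20.5 dB above -39 dB, reduced 4:1 to 5.125 dB above → -33.875 dB.

-33.875 dB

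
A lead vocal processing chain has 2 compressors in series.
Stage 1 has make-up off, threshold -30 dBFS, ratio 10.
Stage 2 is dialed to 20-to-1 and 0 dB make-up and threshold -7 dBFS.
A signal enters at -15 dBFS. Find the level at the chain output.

Stage 1: 15 dB above -30 dBFS, reduced 10:1 to 1.5 dB above → -28.5 dBFS.
Stage 2: -28.5 dBFS ≤ -7 dBFS, so stage 2 doesn't engage; output -28.5 dBFS.

-28.5 dBFS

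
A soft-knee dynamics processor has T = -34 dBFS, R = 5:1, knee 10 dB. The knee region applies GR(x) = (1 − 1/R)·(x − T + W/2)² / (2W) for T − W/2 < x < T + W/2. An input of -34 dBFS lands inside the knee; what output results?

x − T + W/2 = -34 − (-34) + 5 = 5.
GR = (1 − 1/5) × 5² / 20 = 0.8 × 25 / 20 = 1 dB.
Output = -34 − 1 = -35 dBFS.

-35 dBFS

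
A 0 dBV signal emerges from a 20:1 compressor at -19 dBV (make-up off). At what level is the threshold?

Gain reduction = 0 − (-19) = 19 dB; output overshoot = GR / (R − 1) = 19 / 19 = 1 dB.
Threshold = output − output overshoot = -19 − 1 = -20 dBV.

-20 dBV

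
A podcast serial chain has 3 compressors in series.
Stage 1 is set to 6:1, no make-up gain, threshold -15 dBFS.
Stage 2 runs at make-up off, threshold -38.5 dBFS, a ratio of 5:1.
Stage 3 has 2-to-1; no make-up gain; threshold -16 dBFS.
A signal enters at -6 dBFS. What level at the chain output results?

Stage 1: -6 dBFS is 9 dB over -15 dBFS; at 6:1 that becomes 1.5 dB over, giving -13.5 dBFS.
Stage 2: overshoot 25 dB → 25/5 = 5 dB → -33.5 dBFS.
Stage 3: -33.5 dBFS ≤ -16 dBFS, so stage 3 doesn't engage; output -33.5 dBFS.

-33.5 dBFS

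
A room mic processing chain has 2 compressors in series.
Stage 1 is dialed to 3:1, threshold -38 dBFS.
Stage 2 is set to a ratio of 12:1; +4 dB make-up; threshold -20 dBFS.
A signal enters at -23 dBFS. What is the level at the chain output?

Stage 1: overshoot 15 dB → 15/3 = 5 dB → -33 dBFS.
Stage 2: below threshold (-33 ≤ -20); passes unchanged; make-up brings it to -29 dBFS.

-29 dBFS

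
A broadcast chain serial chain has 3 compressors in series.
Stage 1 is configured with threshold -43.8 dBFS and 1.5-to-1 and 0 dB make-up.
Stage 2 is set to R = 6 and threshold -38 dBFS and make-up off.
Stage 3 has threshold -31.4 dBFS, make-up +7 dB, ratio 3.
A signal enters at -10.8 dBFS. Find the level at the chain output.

-28.3 dBFS

Stage 1: overshoot 33 dB → 33/1.5 = 22 dB → -21.8 dBFS.
Stage 2: 16.2 dB above -38 dBFS, reduced 6:1 to 2.7 dB above → -35.3 dBFS.
Stage 3: below threshold (-35.3 ≤ -31.4); passes unchanged; make-up brings it to -28.3 dBFS.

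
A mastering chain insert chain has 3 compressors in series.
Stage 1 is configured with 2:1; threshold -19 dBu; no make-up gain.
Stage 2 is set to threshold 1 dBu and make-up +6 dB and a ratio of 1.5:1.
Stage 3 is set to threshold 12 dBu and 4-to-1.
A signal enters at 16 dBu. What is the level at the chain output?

4.5 dBu

Stage 1: overshoot 35 dB → 35/2 = 17.5 dB → -1.5 dBu.
Stage 2: -1.5 dBu ≤ 1 dBu, so stage 2 doesn't engage; make-up brings it to 4.5 dBu.
Stage 3: 4.5 dBu ≤ 12 dBu, so stage 3 doesn't engage; output 4.5 dBu.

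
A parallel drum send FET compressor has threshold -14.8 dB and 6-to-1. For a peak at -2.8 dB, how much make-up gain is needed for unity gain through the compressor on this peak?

10 dB

Overshoot 12 dB → 12/6 = 2 dB after compression, so the compressed level is -14.8 + 2 = -12.8 dB.
Make-up = target − compressed = -2.8 − (-12.8) = 10 dB.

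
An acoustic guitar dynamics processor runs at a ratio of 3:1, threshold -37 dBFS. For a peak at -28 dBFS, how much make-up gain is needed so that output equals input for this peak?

Overshoot 9 dB → 9/3 = 3 dB after compression, so the compressed level is -37 + 3 = -34 dBFS.
Make-up = target − compressed = -28 − (-34) = 6 dB.

6 dB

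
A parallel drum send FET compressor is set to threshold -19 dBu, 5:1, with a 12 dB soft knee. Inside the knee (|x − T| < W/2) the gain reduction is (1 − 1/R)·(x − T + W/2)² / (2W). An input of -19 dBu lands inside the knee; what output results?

x − T + W/2 = -19 − (-19) + 6 = 6.
GR = (1 − 1/5) × 6² / 24 = 0.8 × 36 / 24 = 1.2 dB.
Output = -19 − 1.2 = -20.2 dBu.

-20.2 dBu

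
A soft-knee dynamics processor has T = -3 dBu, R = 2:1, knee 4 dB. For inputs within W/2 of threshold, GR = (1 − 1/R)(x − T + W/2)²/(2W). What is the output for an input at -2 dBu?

x − T + W/2 = -2 − (-3) + 2 = 3.
GR = (1 − 1/2) × 3² / 8 = 0.5 × 9 / 8 = 0.5625 dB.
Output = -2 − 0.5625 = -2.5625 dBu.

-2.5625 dBu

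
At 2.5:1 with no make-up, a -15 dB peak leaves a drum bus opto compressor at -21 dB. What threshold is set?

-25 dB

Gain reduction = -15 − (-21) = 6 dB; output overshoot = GR / (R − 1) = 6 / 1.5 = 4 dB.
Threshold = output − output overshoot = -21 − 4 = -25 dB.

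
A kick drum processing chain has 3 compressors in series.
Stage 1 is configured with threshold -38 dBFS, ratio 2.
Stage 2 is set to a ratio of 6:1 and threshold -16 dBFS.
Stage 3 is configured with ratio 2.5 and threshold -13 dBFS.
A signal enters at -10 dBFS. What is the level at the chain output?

Stage 1: 28 dB above -38 dBFS, reduced 2:1 to 14 dB above → -24 dBFS.
Stage 2: below threshold (-24 ≤ -16); passes unchanged; output -24 dBFS.
Stage 3: -24 dBFS is at or below the -13 dBFS threshold — no compression; output -24 dBFS.

-24 dBFS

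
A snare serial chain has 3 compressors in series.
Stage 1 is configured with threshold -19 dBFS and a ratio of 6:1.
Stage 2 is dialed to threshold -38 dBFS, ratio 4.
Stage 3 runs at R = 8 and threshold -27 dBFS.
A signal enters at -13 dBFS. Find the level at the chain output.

Stage 1: overshoot 6 dB → 6/6 = 1 dB → -18 dBFS.
Stage 2: overshoot 20 dB → 20/4 = 5 dB → -33 dBFS.
Stage 3: below threshold (-33 ≤ -27); passes unchanged; output -33 dBFS.

-33 dBFS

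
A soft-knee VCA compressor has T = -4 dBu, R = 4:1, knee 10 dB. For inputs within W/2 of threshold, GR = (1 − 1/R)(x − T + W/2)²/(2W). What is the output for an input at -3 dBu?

-4.35 dBu

x − T + W/2 = -3 − (-4) + 5 = 6.
GR = (1 − 1/4) × 6² / 20 = 0.75 × 36 / 20 = 1.35 dB.
Output = -3 − 1.35 = -4.35 dBu.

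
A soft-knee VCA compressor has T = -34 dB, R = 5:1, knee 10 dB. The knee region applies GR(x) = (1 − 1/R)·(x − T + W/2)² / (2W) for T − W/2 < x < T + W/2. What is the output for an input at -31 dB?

-33.56 dB

x − T + W/2 = -31 − (-34) + 5 = 8.
GR = (1 − 1/5) × 8² / 20 = 0.8 × 64 / 20 = 2.56 dB.
Output = -31 − 2.56 = -33.56 dB.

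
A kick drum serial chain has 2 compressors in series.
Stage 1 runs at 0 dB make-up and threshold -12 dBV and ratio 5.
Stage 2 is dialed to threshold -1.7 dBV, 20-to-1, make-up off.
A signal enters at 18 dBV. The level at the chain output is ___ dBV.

-6 dBV

Stage 1: 30 dB above -12 dBV, reduced 5:1 to 6 dB above → -6 dBV.
Stage 2: -6 dBV is at or below the -1.7 dBV threshold — no compression; output -6 dBV.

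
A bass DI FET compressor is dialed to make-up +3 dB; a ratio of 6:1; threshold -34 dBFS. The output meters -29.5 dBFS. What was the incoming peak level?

Stripping the +3 dB make-up gives -32.5 dBFS at the gain stage.
The compressed level sits -32.5 − (-34) = 1.5 dB over threshold.
Undo the ratio: input overshoot = 1.5 × 6 = 9 dB, giving input = -25 dBFS.

-25 dBFS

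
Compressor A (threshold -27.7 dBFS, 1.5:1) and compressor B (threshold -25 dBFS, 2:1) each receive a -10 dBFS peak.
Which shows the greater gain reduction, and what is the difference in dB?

B, by 1.6 dB

A: GR = 17.7 − 17.7/1.5 = 5.9 dB.
B: GR = 15 − 15/2 = 7.5 dB.
B applies 1.6 dB more gain reduction.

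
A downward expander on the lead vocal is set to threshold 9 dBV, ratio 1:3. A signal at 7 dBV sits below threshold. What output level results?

3 dBV

Undershoot = 9 − 7 = 2 dB.
At 1:3, that expands to 6 dB under threshold.
Output = 9 − 6 = 3 dBV.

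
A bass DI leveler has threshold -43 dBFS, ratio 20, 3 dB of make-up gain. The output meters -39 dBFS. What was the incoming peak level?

Before make-up, the level was -39 − 3 = -42 dBFS.
That's 1 dB above the -43 dBFS threshold.
Before 20:1 compression the overshoot was 1 × 20 = 20 dB, so input = -43 + 20 = -23 dBFS.

-23 dBFS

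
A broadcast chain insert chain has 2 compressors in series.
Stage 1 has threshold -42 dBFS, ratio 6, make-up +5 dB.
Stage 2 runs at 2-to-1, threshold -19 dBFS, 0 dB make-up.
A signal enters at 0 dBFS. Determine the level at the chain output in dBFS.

Stage 1: 0 dBFS is 42 dB over -42 dBFS; at 6:1 that becomes 7 dB over, giving -35 dBFS; +5 dB make-up → -30 dBFS.
Stage 2: below threshold (-30 ≤ -19); passes unchanged; output -30 dBFS.

-30 dBFS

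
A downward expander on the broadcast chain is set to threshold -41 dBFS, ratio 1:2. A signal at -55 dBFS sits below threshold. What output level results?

-69 dBFS

The input is 14 dB below the -41 dBFS threshold.
A 1:2 expander multiplies undershoot by 2: 14 × 2 = 28 dB below threshold.
Output = -41 − 28 = -69 dBFS.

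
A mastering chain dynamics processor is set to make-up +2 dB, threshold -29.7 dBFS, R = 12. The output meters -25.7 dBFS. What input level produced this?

Remove make-up: -25.7 − 2 = -27.7 dBFS.
Post-compression overshoot = -27.7 − (-29.7) = 2 dB.
Undo the ratio: input overshoot = 2 × 12 = 24 dB, giving input = -5.7 dBFS.

-5.7 dBFS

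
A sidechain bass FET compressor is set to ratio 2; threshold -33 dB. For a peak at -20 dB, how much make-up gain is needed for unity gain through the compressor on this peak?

Overshoot 13 dB → 13/2 = 6.5 dB after compression, so the compressed level is -33 + 6.5 = -26.5 dB.
Make-up = target − compressed = -20 − (-26.5) = 6.5 dB.

6.5 dB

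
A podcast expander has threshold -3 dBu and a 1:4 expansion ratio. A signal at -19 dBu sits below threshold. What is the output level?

The input is 16 dB below the -3 dBu threshold.
A 1:4 expander multiplies undershoot by 4: 16 × 4 = 64 dB below threshold.
Output = -3 − 64 = -67 dBu.

-67 dBu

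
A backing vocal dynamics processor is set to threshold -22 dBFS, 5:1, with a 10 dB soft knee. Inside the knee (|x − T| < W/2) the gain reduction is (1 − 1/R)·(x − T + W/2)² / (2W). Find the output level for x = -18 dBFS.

x − T + W/2 = -18 − (-22) + 5 = 9.
GR = (1 − 1/5) × 9² / 20 = 0.8 × 81 / 20 = 3.24 dB.
Output = -18 − 3.24 = -21.24 dBFS.

-21.24 dBFS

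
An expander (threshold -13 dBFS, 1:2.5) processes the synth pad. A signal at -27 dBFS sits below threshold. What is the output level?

-48 dBFS

Undershoot = (-13) − (-27) = 14 dB.
At 1:2.5, that expands to 35 dB under threshold.
Output = -13 − 35 = -48 dBFS.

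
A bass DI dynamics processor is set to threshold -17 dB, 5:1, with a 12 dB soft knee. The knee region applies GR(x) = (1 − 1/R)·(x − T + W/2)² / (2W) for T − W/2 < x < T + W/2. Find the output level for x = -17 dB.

x − T + W/2 = -17 − (-17) + 6 = 6.
GR = (1 − 1/5) × 6² / 24 = 0.8 × 36 / 24 = 1.2 dB.
Output = -17 − 1.2 = -18.2 dB.

-18.2 dB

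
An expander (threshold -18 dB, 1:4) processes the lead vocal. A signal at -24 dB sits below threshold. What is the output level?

The input is 6 dB below the -18 dB threshold.
A 1:4 expander multiplies undershoot by 4: 6 × 4 = 24 dB below threshold.
Output = -18 − 24 = -42 dB.

-42 dB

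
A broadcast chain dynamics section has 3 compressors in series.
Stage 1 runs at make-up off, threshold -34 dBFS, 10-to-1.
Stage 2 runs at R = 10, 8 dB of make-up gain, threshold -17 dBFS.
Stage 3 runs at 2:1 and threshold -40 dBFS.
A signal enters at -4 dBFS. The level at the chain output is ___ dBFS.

Stage 1: -4 dBFS is 30 dB over -34 dBFS; at 10:1 that becomes 3 dB over, giving -31 dBFS.
Stage 2: -31 dBFS ≤ -17 dBFS, so stage 2 doesn't engage; make-up brings it to -23 dBFS.
Stage 3: 17 dB above -40 dBFS, reduced 2:1 to 8.5 dB above → -31.5 dBFS.

-31.5 dBFS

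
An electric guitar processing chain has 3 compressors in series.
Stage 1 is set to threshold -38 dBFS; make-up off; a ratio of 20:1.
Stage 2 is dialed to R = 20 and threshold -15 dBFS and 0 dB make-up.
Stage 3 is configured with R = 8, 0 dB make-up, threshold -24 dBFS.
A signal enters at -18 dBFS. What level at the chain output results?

Stage 1: -18 dBFS is 20 dB over -38 dBFS; at 20:1 that becomes 1 dB over, giving -37 dBFS.
Stage 2: -37 dBFS is at or below the -15 dBFS threshold — no compression; output -37 dBFS.
Stage 3: -37 dBFS is at or below the -24 dBFS threshold — no compression; output -37 dBFS.

-37 dBFS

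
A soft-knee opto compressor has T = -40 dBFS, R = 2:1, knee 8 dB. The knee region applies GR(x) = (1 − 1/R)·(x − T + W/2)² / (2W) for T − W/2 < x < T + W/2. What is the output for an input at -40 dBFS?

x − T + W/2 = -40 − (-40) + 4 = 4.
GR = (1 − 1/2) × 4² / 16 = 0.5 × 16 / 16 = 0.5 dB.
Output = -40 − 0.5 = -40.5 dBFS.

-40.5 dBFS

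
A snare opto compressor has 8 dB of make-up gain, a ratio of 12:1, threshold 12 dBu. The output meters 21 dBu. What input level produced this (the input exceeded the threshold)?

Remove make-up: 21 − 8 = 13 dBu.
That's 1 dB above the 12 dBu threshold.
Input overshoot = R × output overshoot = 12 dB → input = 12 + 12 = 24 dBu.

24 dBu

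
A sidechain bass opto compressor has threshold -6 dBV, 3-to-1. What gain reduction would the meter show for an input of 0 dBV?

The signal is 6 dB above threshold.
A 3:1 ratio leaves 2 dB of that excess.
GR = overshoot in − overshoot out = 6 − 2 = 4 dB.

4 dB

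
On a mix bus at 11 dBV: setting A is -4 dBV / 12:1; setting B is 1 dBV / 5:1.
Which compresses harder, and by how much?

A, by 5.75 dB

A: 15 dB over, compressed to 1.25 dB over, so 13.75 dB of GR.
B: 10 dB over, compressed to 2 dB over, so 8 dB of GR.
Difference: 5.75 dB in favour of A.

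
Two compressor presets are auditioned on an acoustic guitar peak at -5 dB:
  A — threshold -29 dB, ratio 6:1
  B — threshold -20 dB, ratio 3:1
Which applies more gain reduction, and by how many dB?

A: GR = 24 − 24/6 = 20 dB.
B: GR = 15 − 15/3 = 10 dB.
A applies 10 dB more gain reduction.

A, by 10 dB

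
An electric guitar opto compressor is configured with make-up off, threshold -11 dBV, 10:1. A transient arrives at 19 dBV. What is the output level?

-8 dBV

Overshoot: 19 − (-11) = 30 dB.
10:1 compression reduces that to 30/10 = 3 dB over.
Output = -11 + 3 = -8 dBV.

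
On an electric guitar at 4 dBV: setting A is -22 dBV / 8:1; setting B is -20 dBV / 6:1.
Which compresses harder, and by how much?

A, by 2.75 dB

A: overshoot 26 dB → output overshoot 3.25 dB → GR 22.75 dB.
B: overshoot 24 dB → output overshoot 4 dB → GR 20 dB.
Difference: 2.75 dB in favour of A.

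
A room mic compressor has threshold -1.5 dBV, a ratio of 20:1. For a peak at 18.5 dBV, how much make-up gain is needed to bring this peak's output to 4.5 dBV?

The peak compresses to -1.5 + 20/20 = -0.5 dBV.
To reach 4.5 dBV requires 4.5 − (-0.5) = 5 dB of make-up.

5 dB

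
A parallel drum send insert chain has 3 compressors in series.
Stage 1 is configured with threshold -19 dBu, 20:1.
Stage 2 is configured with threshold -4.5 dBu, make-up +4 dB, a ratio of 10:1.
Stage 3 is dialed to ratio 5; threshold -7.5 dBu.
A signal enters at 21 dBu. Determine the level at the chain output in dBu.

Stage 1: 21 dBu is 40 dB over -19 dBu; at 20:1 that becomes 2 dB over, giving -17 dBu.
Stage 2: -17 dBu is at or below the -4.5 dBu threshold — no compression; make-up brings it to -13 dBu.
Stage 3: below threshold (-13 ≤ -7.5); passes unchanged; output -13 dBu.

-13 dBu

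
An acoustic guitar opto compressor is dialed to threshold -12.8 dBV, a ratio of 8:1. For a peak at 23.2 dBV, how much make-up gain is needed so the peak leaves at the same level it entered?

31.5 dB

Overshoot 36 dB → 36/8 = 4.5 dB after compression, so the compressed level is -12.8 + 4.5 = -8.3 dBV.
Make-up = target − compressed = 23.2 − (-8.3) = 31.5 dB.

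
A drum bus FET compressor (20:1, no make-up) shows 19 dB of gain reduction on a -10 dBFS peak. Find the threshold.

-30 dBFS

Gain reduction = -10 − (-29) = 19 dB; output overshoot = GR / (R − 1) = 19 / 19 = 1 dB.
Threshold = output − output overshoot = -29 − 1 = -30 dBFS.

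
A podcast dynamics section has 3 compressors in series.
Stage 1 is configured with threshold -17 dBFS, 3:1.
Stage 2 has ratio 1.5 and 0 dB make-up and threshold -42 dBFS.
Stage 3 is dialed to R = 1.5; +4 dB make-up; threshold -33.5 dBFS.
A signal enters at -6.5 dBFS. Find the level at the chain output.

-22.5 dBFS

Stage 1: -6.5 dBFS is 10.5 dB over -17 dBFS; at 3:1 that becomes 3.5 dB over, giving -13.5 dBFS.
Stage 2: -13.5 dBFS is 28.5 dB over -42 dBFS; at 1.5:1 that becomes 19 dB over, giving -23 dBFS.
Stage 3: -23 dBFS is 10.5 dB over -33.5 dBFS; at 1.5:1 that becomes 7 dB over, giving -26.5 dBFS; +4 dB make-up → -22.5 dBFS.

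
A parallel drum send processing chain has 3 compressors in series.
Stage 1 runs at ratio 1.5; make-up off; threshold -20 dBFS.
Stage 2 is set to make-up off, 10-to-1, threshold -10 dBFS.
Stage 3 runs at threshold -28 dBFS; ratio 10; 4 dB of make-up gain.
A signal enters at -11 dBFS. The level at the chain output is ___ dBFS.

-22.6 dBFS

Stage 1: 9 dB above -20 dBFS, reduced 1.5:1 to 6 dB above → -14 dBFS.
Stage 2: -14 dBFS is at or below the -10 dBFS threshold — no compression; output -14 dBFS.
Stage 3: -14 dBFS is 14 dB over -28 dBFS; at 10:1 that becomes 1.4 dB over, giving -26.6 dBFS; +4 dB make-up → -22.6 dBFS.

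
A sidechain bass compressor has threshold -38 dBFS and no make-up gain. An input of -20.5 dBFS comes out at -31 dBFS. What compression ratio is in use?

2.5:1

Input overshoot = -20.5 − (-38) = 17.5 dB; output overshoot = -31 − (-38) = 7 dB.
Ratio = 17.5 / 7 = 2.5.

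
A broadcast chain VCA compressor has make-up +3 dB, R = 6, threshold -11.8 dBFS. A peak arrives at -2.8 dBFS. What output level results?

-7.3 dBFS

-2.8 dBFS sits 9 dB over threshold.
6:1 compression reduces that to 9/6 = 1.5 dB over.
So the level is -11.8 + 1.5 = -10.3 dBFS; make-up adds 3 dB, giving -7.3 dBFS.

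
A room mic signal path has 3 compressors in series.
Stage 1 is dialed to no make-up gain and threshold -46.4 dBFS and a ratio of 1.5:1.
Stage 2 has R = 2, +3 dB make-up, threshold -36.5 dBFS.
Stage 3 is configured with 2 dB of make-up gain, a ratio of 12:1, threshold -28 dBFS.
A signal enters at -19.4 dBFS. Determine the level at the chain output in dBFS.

Stage 1: overshoot 27 dB → 27/1.5 = 18 dB → -28.4 dBFS.
Stage 2: 8.1 dB above -36.5 dBFS, reduced 2:1 to 4.05 dB above → -32.45 dBFS; +3 dB make-up → -29.45 dBFS.
Stage 3: -29.45 dBFS is at or below the -28 dBFS threshold — no compression; make-up brings it to -27.45 dBFS.

-27.45 dBFS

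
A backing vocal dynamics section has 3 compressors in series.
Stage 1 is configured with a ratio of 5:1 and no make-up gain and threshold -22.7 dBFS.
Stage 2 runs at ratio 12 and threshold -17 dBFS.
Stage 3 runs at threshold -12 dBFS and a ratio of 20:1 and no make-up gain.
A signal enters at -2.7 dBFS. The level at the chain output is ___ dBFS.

Stage 1: overshoot 20 dB → 20/5 = 4 dB → -18.7 dBFS.
Stage 2: -18.7 dBFS ≤ -17 dBFS, so stage 2 doesn't engage; output -18.7 dBFS.
Stage 3: below threshold (-18.7 ≤ -12); passes unchanged; output -18.7 dBFS.

-18.7 dBFS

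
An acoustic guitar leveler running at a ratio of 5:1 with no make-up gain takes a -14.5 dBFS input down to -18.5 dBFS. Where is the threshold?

Input is 5 dB above T (since output overshoot × R = input overshoot: (-18.5 − T)·5 = -14.5 − T gives T = -19.5 dBFS).
Check: -19.5 + (-14.5 − (-19.5))/5 = -19.5 + 1 = -18.5 dBFS. ✓

-19.5 dBFS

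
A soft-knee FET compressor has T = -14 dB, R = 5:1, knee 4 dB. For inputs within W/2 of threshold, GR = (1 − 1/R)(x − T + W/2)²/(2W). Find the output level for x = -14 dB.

-14.4 dB

x − T + W/2 = -14 − (-14) + 2 = 2.
GR = (1 − 1/5) × 2² / 8 = 0.8 × 4 / 8 = 0.4 dB.
Output = -14 − 0.4 = -14.4 dB.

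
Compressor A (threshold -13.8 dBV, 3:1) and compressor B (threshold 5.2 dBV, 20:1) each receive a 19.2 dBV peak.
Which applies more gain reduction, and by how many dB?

A: 33 dB over, compressed to 11 dB over, so 22 dB of GR.
B: 14 dB over, compressed to 0.7 dB over, so 13.3 dB of GR.
Difference: 8.7 dB in favour of A.

A, by 8.7 dB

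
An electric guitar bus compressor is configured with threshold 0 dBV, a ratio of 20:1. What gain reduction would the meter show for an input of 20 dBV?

19 dB

The signal is 20 dB above threshold.
A 20:1 ratio leaves 1 dB of that excess.
So the signal is attenuated by 20 − 1 = 19 dB.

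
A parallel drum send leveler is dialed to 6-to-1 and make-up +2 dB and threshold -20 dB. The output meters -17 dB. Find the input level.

Remove make-up: -17 − 2 = -19 dB.
Post-compression overshoot = -19 − (-20) = 1 dB.
Undo the ratio: input overshoot = 1 × 6 = 6 dB, giving input = -14 dB.

-14 dB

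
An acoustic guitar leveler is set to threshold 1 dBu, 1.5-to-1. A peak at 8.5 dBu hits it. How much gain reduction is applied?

8.5 dBu exceeds the threshold by 7.5 dB.
After 1.5:1 compression the overshoot becomes 7.5/1.5 = 5 dB.
Gain reduction = 7.5 − 5 = 2.5 dB.

2.5 dB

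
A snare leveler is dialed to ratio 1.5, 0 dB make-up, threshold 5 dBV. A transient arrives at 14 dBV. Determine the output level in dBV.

14 dBV sits 9 dB over threshold.
At 1.5:1 the overshoot is divided by 1.5, leaving 6 dB above threshold.
Output = 5 + 6 = 11 dBV.

11 dBV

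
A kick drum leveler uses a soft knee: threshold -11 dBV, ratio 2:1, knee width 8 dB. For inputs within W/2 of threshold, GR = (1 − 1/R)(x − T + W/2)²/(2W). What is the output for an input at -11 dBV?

-11.5 dBV

x − T + W/2 = -11 − (-11) + 4 = 4.
GR = (1 − 1/2) × 4² / 16 = 0.5 × 16 / 16 = 0.5 dB.
Output = -11 − 0.5 = -11.5 dBV.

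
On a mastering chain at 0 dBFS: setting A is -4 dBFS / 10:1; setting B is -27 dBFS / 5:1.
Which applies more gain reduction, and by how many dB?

A: GR = 4 − 4/10 = 3.6 dB.
B: GR = 27 − 27/5 = 21.6 dB.
Difference: 18 dB in favour of B.

B, by 18 dB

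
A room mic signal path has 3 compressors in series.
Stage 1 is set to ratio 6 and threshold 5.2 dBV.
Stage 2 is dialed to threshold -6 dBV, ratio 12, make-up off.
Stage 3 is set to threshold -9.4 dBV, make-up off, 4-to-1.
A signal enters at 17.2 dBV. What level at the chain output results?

Stage 1: overshoot 12 dB → 12/6 = 2 dB → 7.2 dBV.
Stage 2: 7.2 dBV is 13.2 dB over -6 dBV; at 12:1 that becomes 1.1 dB over, giving -4.9 dBV.
Stage 3: -4.9 dBV is 4.5 dB over -9.4 dBV; at 4:1 that becomes 1.125 dB over, giving -8.275 dBV.

-8.275 dBV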